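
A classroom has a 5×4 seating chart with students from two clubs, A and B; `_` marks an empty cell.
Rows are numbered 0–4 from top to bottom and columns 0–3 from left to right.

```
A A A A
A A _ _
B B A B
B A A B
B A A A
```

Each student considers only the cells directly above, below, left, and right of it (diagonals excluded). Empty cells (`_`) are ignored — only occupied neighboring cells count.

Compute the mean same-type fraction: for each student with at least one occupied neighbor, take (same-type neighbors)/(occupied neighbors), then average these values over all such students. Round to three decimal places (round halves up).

(0,0)A 2/2
(0,1)A 3/3
(0,2)A 2/2
(0,3)A 1/1
(1,0)A 2/3
(1,1)A 2/3
(2,0)B 2/3
(2,1)B 1/4
(2,2)A 1/3
(2,3)B 1/2
(3,0)B 2/3
(3,1)A 2/4
(3,2)A 3/4
(3,3)B 1/3
(4,0)B 1/2
(4,1)A 2/3
(4,2)A 3/3
(4,3)A 1/2
Sum over 18 students: 2/2 + 3/3 + 2/2 + 1/1 + 2/3 + 2/3 + 2/3 + 1/4 + 1/3 + 1/2 + 2/3 + 2/4 + 3/4 + 1/3 + 1/2 + 2/3 + 3/3 + 1/2 = 12; mean = 12 ÷ 18 = 2/3 = 0.666666… → 0.667.

0.667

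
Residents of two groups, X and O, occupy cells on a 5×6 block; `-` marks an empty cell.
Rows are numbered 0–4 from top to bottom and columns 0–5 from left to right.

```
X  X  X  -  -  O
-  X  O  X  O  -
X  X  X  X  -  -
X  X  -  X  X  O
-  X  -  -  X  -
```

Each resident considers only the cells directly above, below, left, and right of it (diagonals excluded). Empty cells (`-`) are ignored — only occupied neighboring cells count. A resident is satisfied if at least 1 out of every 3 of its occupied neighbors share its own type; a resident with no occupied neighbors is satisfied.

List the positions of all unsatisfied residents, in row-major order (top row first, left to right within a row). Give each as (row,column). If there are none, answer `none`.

(1,2), (1,4), (3,5)

(0,0)X 1/1 ok
(0,1)X 3/3 ok
(0,2)X 1/2 ok
(0,5)O 0/0 ok
(1,1)X 2/3 ok
(1,2)O 0/4 unhappy
(1,3)X 1/3 ok
(1,4)O 0/1 unhappy
(2,0)X 2/2 ok
(2,1)X 4/4 ok
(2,2)X 2/3 ok
(2,3)X 3/3 ok
(3,0)X 2/2 ok
(3,1)X 3/3 ok
(3,3)X 2/2 ok
(3,4)X 2/3 ok
(3,5)O 0/1 unhappy
(4,1)X 1/1 ok
(4,4)X 1/1 ok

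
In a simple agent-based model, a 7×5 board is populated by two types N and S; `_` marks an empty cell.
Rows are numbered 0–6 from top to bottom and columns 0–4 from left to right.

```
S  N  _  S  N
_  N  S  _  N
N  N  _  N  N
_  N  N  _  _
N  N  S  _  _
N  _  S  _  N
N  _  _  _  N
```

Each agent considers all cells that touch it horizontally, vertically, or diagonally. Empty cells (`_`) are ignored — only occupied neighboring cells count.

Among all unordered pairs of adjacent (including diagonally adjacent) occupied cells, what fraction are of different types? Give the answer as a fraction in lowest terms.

Scan each occupied cell's neighbors to the right and below (and the two forward diagonals) so each pair is counted once.
Row 0: S(0,0)–N(0,1)≠ S(0,0)–N(1,1)≠ N(0,1)–N(1,1)= N(0,1)–S(1,2)≠ S(0,3)–N(0,4)≠ S(0,3)–N(1,4)≠ S(0,3)–S(1,2)= N(0,4)–N(1,4)=  → 5/8 unlike.
Row 1: N(1,1)–S(1,2)≠ N(1,1)–N(2,1)= N(1,1)–N(2,0)= S(1,2)–N(2,3)≠ S(1,2)–N(2,1)≠ N(1,4)–N(2,4)= N(1,4)–N(2,3)=  → 3/7 unlike.
Row 2: N(2,0)–N(2,1)= N(2,0)–N(3,1)= N(2,1)–N(3,1)= N(2,1)–N(3,2)= N(2,3)–N(2,4)= N(2,3)–N(3,2)=  → 0/6 unlike.
Row 3: N(3,1)–N(3,2)= N(3,1)–N(4,1)= N(3,1)–S(4,2)≠ N(3,1)–N(4,0)= N(3,2)–S(4,2)≠ N(3,2)–N(4,1)=  → 2/6 unlike.
Row 4: N(4,0)–N(4,1)= N(4,0)–N(5,0)= N(4,1)–S(4,2)≠ N(4,1)–S(5,2)≠ N(4,1)–N(5,0)= S(4,2)–S(5,2)=  → 2/6 unlike.
Row 5: N(5,0)–N(6,0)= N(5,4)–N(6,4)=  → 0/2 unlike.
Total adjacent occupied pairs: 35; unlike-type pairs: 12.
12/35 is already in lowest terms.

12/35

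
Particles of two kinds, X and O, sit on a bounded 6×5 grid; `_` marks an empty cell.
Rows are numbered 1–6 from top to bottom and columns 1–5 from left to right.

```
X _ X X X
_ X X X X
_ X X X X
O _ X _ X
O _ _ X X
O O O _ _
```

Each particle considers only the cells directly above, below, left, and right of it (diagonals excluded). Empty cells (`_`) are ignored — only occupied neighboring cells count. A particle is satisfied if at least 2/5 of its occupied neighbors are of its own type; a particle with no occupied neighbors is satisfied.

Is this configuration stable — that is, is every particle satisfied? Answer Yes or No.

Yes

(1,1)X 0/0 ✓
(1,3)X 2/2 ✓
(1,4)X 3/3 ✓
(1,5)X 2/2 ✓
(2,2)X 2/2 ✓
(2,3)X 4/4 ✓
(2,4)X 4/4 ✓
(2,5)X 3/3 ✓
(3,2)X 2/2 ✓
(3,3)X 4/4 ✓
(3,4)X 3/3 ✓
(3,5)X 3/3 ✓
(4,1)O 1/1 ✓
(4,3)X 1/1 ✓
(4,5)X 2/2 ✓
(5,1)O 2/2 ✓
(5,4)X 1/1 ✓
(5,5)X 2/2 ✓
(6,1)O 2/2 ✓
(6,2)O 2/2 ✓
(6,3)O 1/1 ✓
All meet the threshold, so the configuration is stable.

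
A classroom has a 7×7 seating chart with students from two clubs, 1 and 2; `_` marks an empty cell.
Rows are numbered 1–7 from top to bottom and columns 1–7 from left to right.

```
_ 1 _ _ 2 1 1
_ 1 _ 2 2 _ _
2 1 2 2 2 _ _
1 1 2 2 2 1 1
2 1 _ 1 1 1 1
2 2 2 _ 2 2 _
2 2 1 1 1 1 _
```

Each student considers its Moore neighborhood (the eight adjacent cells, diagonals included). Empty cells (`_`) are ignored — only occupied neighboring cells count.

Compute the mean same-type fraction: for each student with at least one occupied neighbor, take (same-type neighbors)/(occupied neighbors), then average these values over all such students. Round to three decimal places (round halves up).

0.573

Row 1: (1,2)1 1/1 · (1,5)2 2/3 · (1,6)1 1/3 · (1,7)1 1/1
Row 2: (2,2)1 2/4 · (2,4)2 5/5 · (2,5)2 4/5
Row 3: (3,1)2 0/4 · (3,2)1 3/6 · (3,3)2 4/7 · (3,4)2 7/7 · (3,5)2 5/6
Row 4: (4,1)1 3/5 · (4,2)1 3/7 · (4,3)2 3/7 · (4,4)2 5/7 · (4,5)2 3/7 · (4,6)1 4/6 · (4,7)1 3/3
Row 5: (5,1)2 2/5 · (5,2)1 2/7 · (5,4)1 1/6 · (5,5)1 3/7 · (5,6)1 4/7 · (5,7)1 3/4
Row 6: (6,1)2 4/5 · (6,2)2 5/7 · (6,3)2 2/6 · (6,5)2 1/7 · (6,6)2 1/6
Row 7: (7,1)2 3/3 · (7,2)2 4/5 · (7,3)1 1/4 · (7,4)1 2/4 · (7,5)1 2/4 · (7,6)1 1/3
Sum over 36 students: 1/1 + 2/3 + 1/3 + 1/1 + 2/4 + 5/5 + 4/5 + 0/4 + 3/6 + 4/7 + 7/7 + 5/6 + 3/5 + 3/7 + 3/7 + 5/7 + 3/7 + 4/6 + 3/3 + 2/5 + 2/7 + 1/6 + 3/7 + 4/7 + 3/4 + 4/5 + 5/7 + 2/6 + 1/7 + 1/6 + 3/3 + 4/5 + 1/4 + 2/4 + 2/4 + 1/3 = 1443/70; mean = 1443/70 ÷ 36 = 481/840 = 0.572619… → 0.573.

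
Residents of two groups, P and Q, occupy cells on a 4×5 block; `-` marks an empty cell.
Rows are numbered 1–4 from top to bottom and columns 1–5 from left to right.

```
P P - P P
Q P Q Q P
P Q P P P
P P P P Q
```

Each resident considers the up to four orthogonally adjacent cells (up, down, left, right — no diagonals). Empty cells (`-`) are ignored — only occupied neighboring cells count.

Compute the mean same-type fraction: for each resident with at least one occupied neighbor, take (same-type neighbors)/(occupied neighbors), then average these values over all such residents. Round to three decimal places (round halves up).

(1,1)P 1/2
(1,2)P 2/2
(1,4)P 1/2
(1,5)P 2/2
(2,1)Q 0/3
(2,2)P 1/4
(2,3)Q 1/3
(2,4)Q 1/4
(2,5)P 2/3
(3,1)P 1/3
(3,2)Q 0/4
(3,3)P 2/4
(3,4)P 3/4
(3,5)P 2/3
(4,1)P 2/2
(4,2)P 2/3
(4,3)P 3/3
(4,4)P 2/3
(4,5)Q 0/2
Sum over 19 residents: 1/2 + 2/2 + 1/2 + 2/2 + 0/3 + 1/4 + 1/3 + 1/4 + 2/3 + 1/3 + 0/4 + 2/4 + 3/4 + 2/3 + 2/2 + 2/3 + 3/3 + 2/3 + 0/2 = 121/12; mean = 121/12 ÷ 19 = 121/228 = 0.530701… → 0.531.

0.531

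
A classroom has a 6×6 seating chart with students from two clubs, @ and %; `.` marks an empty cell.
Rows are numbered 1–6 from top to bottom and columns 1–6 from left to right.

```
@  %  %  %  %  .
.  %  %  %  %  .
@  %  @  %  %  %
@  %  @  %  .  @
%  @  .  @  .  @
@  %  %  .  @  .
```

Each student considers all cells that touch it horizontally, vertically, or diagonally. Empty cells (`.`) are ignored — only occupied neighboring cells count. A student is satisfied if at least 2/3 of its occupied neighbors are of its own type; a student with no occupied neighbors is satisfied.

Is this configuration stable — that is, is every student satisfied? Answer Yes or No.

(1,1)@ 0/2 not
(1,2)% 3/4 satisfied
(1,3)% 5/5 satisfied
(1,4)% 5/5 satisfied
(1,5)% 3/3 satisfied
(2,2)% 4/7 not
(2,3)% 7/8 satisfied
(2,4)% 7/8 satisfied
(2,5)% 6/6 satisfied
(3,1)@ 1/4 not
(3,2)% 3/7 not
(3,3)@ 1/8 not
(3,4)% 5/7 satisfied
(3,5)% 5/6 satisfied
(3,6)% 2/3 satisfied
(4,1)@ 2/5 not
(4,2)% 2/7 not
(4,3)@ 3/7 not
(4,4)% 2/5 not
(4,6)@ 1/3 not
(5,1)% 2/5 not
(5,2)@ 3/7 not
(5,4)@ 2/4 not
(5,6)@ 2/2 satisfied
(6,1)@ 1/3 not
(6,2)% 2/4 not
(6,3)% 1/3 not
(6,5)@ 2/2 satisfied
For instance (1,1) has only 0/2 same-type neighbors, below 2/3.

No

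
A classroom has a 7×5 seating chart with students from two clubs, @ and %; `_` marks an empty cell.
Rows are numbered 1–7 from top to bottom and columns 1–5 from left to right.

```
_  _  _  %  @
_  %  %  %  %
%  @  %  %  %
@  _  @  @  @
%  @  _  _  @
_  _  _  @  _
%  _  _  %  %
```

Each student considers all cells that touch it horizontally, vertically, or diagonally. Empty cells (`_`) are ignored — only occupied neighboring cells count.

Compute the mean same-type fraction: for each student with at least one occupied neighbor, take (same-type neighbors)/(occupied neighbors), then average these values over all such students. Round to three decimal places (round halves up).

0.550

(1,4)% 3/4
(1,5)@ 0/3
(2,2)% 3/4
(2,3)% 5/6
(2,4)% 6/7
(2,5)% 4/5
(3,1)% 1/3
(3,2)@ 2/6
(3,3)% 4/7
(3,4)% 5/8
(3,5)% 3/5
(4,1)@ 2/4
(4,3)@ 3/5
(4,4)@ 3/6
(4,5)@ 2/4
(5,1)% 0/2
(5,2)@ 2/3
(5,5)@ 3/3
(6,4)@ 1/3
(7,1)% — no occupied neighbors
(7,4)% 1/2
(7,5)% 1/2
Sum over 21 students: 3/4 + 0/3 + 3/4 + 5/6 + 6/7 + 4/5 + 1/3 + 2/6 + 4/7 + 5/8 + 3/5 + 2/4 + 3/5 + 3/6 + 2/4 + 0/2 + 2/3 + 3/3 + 1/3 + 1/2 + 1/2 = 647/56; mean = 647/56 ÷ 21 = 647/1176 = 0.550170… → 0.550.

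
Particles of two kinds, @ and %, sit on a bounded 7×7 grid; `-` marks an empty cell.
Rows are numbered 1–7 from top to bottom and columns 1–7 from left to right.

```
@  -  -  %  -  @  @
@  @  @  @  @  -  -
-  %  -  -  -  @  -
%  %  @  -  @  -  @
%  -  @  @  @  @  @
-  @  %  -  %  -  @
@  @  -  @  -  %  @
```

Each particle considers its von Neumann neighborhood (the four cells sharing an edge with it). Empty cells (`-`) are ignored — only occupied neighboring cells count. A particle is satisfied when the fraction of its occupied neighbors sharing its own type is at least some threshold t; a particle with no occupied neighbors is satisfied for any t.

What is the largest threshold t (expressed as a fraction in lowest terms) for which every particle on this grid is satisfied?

(1,1)@ 1/1
(1,4)% 0/1
(1,6)@ 1/1
(1,7)@ 1/1
(2,1)@ 2/2
(2,2)@ 2/3
(2,3)@ 2/2
(2,4)@ 2/3
(2,5)@ 1/1
(3,2)% 1/2
(3,6)@ — no occupied neighbors
(4,1)% 2/2
(4,2)% 2/3
(4,3)@ 1/2
(4,5)@ 1/1
(4,7)@ 1/1
(5,1)% 1/1
(5,3)@ 2/3
(5,4)@ 2/2
(5,5)@ 3/4
(5,6)@ 2/2
(5,7)@ 3/3
(6,2)@ 1/2
(6,3)% 0/2
(6,5)% 0/1
(6,7)@ 2/2
(7,1)@ 1/1
(7,2)@ 2/2
(7,4)@ — no occupied neighbors
(7,6)% 0/1
(7,7)@ 1/2
The smallest same-type fraction is 0/1 at (1,4), which reduces to 0/1. Any threshold above that leaves this particle unsatisfied.

0/1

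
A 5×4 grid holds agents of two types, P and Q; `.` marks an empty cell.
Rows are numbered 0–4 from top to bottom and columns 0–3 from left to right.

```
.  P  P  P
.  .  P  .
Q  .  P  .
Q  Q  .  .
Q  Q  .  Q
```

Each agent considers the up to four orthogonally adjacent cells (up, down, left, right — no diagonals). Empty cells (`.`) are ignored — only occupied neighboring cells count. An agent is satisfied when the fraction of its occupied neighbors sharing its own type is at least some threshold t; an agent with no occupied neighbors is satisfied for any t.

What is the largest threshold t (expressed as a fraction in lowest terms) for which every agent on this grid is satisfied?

Row 0: (0,1)P 1/1 · (0,2)P 3/3 · (0,3)P 1/1
Row 1: (1,2)P 2/2
Row 2: (2,0)Q 1/1 · (2,2)P 1/1
Row 3: (3,0)Q 3/3 · (3,1)Q 2/2
Row 4: (4,0)Q 2/2 · (4,1)Q 2/2 · (4,3)Q — no occupied neighbors
The smallest same-type fraction is 1/1 at (0,1), which reduces to 1/1. Any threshold above that leaves this agent unsatisfied.

1/1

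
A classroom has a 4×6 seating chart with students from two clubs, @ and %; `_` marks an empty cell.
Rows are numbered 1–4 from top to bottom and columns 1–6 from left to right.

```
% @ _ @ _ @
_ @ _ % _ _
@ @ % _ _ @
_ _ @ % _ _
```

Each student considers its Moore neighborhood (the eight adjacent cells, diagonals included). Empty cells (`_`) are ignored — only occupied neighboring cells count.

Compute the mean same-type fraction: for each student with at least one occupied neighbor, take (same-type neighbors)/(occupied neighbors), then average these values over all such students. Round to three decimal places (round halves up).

Row 1: (1,1)% 0/2 · (1,2)@ 1/2 · (1,4)@ 0/1 · (1,6)@ — no occupied neighbors
Row 2: (2,2)@ 3/5 · (2,4)% 1/2
Row 3: (3,1)@ 2/2 · (3,2)@ 3/4 · (3,3)% 2/5 · (3,6)@ — no occupied neighbors
Row 4: (4,3)@ 1/3 · (4,4)% 1/2
Sum over 10 students: 0/2 + 1/2 + 0/1 + 3/5 + 1/2 + 2/2 + 3/4 + 2/5 + 1/3 + 1/2 = 55/12; mean = 55/12 ÷ 10 = 11/24 = 0.458333… → 0.458.

0.458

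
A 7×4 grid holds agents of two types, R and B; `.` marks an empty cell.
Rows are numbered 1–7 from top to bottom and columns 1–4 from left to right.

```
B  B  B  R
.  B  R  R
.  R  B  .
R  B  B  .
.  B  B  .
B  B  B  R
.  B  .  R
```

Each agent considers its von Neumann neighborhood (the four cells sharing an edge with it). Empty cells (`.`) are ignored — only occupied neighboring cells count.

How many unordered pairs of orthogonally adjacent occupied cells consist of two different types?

9

Scan each occupied cell's neighbors to the right and below so each pair is counted once.
From row 1: 2 unlike of 6 pairs (running 2/6).
From row 2: 3 unlike of 4 pairs (running 5/10).
From row 3: 2 unlike of 3 pairs (running 7/13).
From row 4: 1 unlike of 4 pairs (running 8/17).
From row 5: 0 unlike of 3 pairs (running 8/20).
From row 6: 1 unlike of 5 pairs (running 9/25).
Total adjacent occupied pairs: 25; unlike-type pairs: 9.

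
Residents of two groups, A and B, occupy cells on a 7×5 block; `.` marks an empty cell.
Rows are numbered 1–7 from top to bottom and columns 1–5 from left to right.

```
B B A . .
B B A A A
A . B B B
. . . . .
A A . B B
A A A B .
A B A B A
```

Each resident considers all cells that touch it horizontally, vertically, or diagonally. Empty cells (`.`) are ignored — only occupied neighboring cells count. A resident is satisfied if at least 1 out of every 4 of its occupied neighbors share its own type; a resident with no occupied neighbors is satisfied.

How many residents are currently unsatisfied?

3

(1,1)B 3/3 ok
(1,2)B 3/5 ok
(1,3)A 2/4 ok
(2,1)B 3/4 ok
(2,2)B 4/7 ok
(2,3)A 2/6 ok
(2,4)A 3/6 ok
(2,5)A 1/3 ok
(3,1)A 0/2 unhappy
(3,3)B 2/4 ok
(3,4)B 2/5 ok
(3,5)B 1/3 ok
(5,1)A 3/3 ok
(5,2)A 4/4 ok
(5,4)B 2/3 ok
(5,5)B 2/2 ok
(6,1)A 4/5 ok
(6,2)A 6/7 ok
(6,3)A 3/7 ok
(6,4)B 3/6 ok
(7,1)A 2/3 ok
(7,2)B 0/5 unhappy
(7,3)A 2/5 ok
(7,4)B 1/4 ok
(7,5)A 0/2 unhappy
Unsatisfied: (3,1), (7,2), (7,5) — 3 in total.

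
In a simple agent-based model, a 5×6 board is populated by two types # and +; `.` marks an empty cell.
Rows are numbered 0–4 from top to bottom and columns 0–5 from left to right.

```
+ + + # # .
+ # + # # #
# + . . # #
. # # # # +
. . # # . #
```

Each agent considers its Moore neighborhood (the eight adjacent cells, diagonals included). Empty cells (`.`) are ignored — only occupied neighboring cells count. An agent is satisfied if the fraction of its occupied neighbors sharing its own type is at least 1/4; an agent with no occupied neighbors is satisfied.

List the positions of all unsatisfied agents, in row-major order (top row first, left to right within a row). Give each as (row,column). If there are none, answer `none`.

Row 0: (0,0)+ 2/3 ✓ · (0,1)+ 4/5 ✓ · (0,2)+ 2/5 ✓ · (0,3)# 3/5 ✓ · (0,4)# 4/4 ✓
Row 1: (1,0)+ 3/5 ✓ · (1,1)# 1/7 ✗ · (1,2)+ 3/6 ✓ · (1,3)# 4/6 ✓ · (1,4)# 6/6 ✓ · (1,5)# 4/4 ✓
Row 2: (2,0)# 2/4 ✓ · (2,1)+ 2/6 ✓ · (2,4)# 6/7 ✓ · (2,5)# 4/5 ✓
Row 3: (3,1)# 3/4 ✓ · (3,2)# 4/5 ✓ · (3,3)# 5/5 ✓ · (3,4)# 5/6 ✓ · (3,5)+ 0/4 ✗
Row 4: (4,2)# 4/4 ✓ · (4,3)# 4/4 ✓ · (4,5)# 1/2 ✓

(1,1), (3,5)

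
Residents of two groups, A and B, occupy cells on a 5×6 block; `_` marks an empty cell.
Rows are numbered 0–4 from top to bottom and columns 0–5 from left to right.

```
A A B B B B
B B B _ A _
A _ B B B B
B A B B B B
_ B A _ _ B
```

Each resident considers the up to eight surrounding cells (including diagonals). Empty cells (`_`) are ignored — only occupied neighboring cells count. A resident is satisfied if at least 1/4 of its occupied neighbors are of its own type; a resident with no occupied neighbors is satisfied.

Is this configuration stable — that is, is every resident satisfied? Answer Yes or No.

Row 0: (0,0)A 1/3 ok · (0,1)A 1/5 unhappy · (0,2)B 3/4 ok · (0,3)B 3/4 ok · (0,4)B 2/3 ok · (0,5)B 1/2 ok
Row 1: (1,0)B 1/4 ok · (1,1)B 4/7 ok · (1,2)B 5/6 ok · (1,4)A 0/6 unhappy
Row 2: (2,0)A 1/4 ok · (2,2)B 5/6 ok · (2,3)B 6/7 ok · (2,4)B 5/6 ok · (2,5)B 3/4 ok
Row 3: (3,0)B 1/3 ok · (3,1)A 2/6 ok · (3,2)B 4/6 ok · (3,3)B 5/6 ok · (3,4)B 6/6 ok · (3,5)B 4/4 ok
Row 4: (4,1)B 2/4 ok · (4,2)A 1/4 ok · (4,5)B 2/2 ok
For instance (0,1) has only 1/5 same-type neighbors, below 1/4.

No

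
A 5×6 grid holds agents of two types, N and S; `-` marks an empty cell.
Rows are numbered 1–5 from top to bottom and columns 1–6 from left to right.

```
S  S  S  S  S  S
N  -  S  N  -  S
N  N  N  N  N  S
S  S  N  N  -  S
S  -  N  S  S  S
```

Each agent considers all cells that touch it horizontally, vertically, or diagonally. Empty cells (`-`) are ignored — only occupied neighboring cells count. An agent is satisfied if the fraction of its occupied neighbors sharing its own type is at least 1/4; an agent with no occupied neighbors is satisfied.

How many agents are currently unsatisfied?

0

(1,1)S 1/2 ✓
(1,2)S 3/4 ✓
(1,3)S 3/4 ✓
(1,4)S 3/4 ✓
(1,5)S 3/4 ✓
(1,6)S 2/2 ✓
(2,1)N 2/4 ✓
(2,3)S 3/7 ✓
(2,4)N 3/7 ✓
(2,6)S 3/4 ✓
(3,1)N 2/4 ✓
(3,2)N 4/7 ✓
(3,3)N 5/7 ✓
(3,4)N 5/6 ✓
(3,5)N 3/6 ✓
(3,6)S 2/3 ✓
(4,1)S 2/4 ✓
(4,2)S 2/7 ✓
(4,3)N 5/7 ✓
(4,4)N 5/7 ✓
(4,6)S 3/4 ✓
(5,1)S 2/2 ✓
(5,3)N 2/4 ✓
(5,4)S 1/4 ✓
(5,5)S 3/4 ✓
(5,6)S 2/2 ✓
Every one meets the threshold.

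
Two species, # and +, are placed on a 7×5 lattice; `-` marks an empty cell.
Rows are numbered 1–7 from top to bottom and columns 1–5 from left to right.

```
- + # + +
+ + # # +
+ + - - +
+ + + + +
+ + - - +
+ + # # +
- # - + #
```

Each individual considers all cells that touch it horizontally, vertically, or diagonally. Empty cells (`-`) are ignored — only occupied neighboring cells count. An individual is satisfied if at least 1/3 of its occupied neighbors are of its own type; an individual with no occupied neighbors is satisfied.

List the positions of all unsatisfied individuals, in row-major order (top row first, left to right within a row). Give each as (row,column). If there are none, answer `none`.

(7,4)

Row 1: (1,2)+ 2/4 satisfied · (1,3)# 2/5 satisfied · (1,4)+ 2/5 satisfied · (1,5)+ 2/3 satisfied
Row 2: (2,1)+ 4/4 satisfied · (2,2)+ 4/6 satisfied · (2,3)# 2/6 satisfied · (2,4)# 2/6 satisfied · (2,5)+ 3/4 satisfied
Row 3: (3,1)+ 5/5 satisfied · (3,2)+ 6/7 satisfied · (3,5)+ 3/4 satisfied
Row 4: (4,1)+ 5/5 satisfied · (4,2)+ 6/6 satisfied · (4,3)+ 4/4 satisfied · (4,4)+ 4/4 satisfied · (4,5)+ 3/3 satisfied
Row 5: (5,1)+ 5/5 satisfied · (5,2)+ 6/7 satisfied · (5,5)+ 3/4 satisfied
Row 6: (6,1)+ 3/4 satisfied · (6,2)+ 3/5 satisfied · (6,3)# 2/5 satisfied · (6,4)# 2/5 satisfied · (6,5)+ 2/4 satisfied
Row 7: (7,2)# 1/3 satisfied · (7,4)+ 1/4 not · (7,5)# 1/3 satisfied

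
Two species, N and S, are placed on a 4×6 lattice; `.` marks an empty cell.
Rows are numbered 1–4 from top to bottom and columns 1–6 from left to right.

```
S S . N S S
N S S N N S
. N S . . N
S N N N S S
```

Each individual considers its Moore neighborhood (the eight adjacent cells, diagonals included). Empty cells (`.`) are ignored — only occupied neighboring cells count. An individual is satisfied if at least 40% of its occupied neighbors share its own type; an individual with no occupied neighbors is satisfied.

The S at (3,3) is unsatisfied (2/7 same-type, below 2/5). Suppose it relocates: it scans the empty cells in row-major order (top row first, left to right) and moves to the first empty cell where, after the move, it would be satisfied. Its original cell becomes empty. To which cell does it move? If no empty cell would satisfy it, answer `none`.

Vacating (3,3). Empty cells in order:
  (1,3): 3/5 same-type → satisfied — stop here.

(1,3)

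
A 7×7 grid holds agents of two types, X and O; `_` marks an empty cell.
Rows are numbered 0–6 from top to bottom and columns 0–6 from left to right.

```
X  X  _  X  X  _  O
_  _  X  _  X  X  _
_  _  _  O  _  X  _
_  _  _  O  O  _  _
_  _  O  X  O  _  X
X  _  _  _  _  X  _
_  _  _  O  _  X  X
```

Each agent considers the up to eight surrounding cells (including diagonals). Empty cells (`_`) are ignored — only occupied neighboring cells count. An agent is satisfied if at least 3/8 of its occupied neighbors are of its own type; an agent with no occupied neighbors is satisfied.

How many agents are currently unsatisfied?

2

Row 0: (0,0)X 1/1 satisfied · (0,1)X 2/2 satisfied · (0,3)X 3/3 satisfied · (0,4)X 3/3 satisfied · (0,6)O 0/1 not
Row 1: (1,2)X 2/3 satisfied · (1,4)X 4/5 satisfied · (1,5)X 3/4 satisfied
Row 2: (2,3)O 2/4 satisfied · (2,5)X 2/3 satisfied
Row 3: (3,3)O 4/5 satisfied · (3,4)O 3/5 satisfied
Row 4: (4,2)O 1/2 satisfied · (4,3)X 0/4 not · (4,4)O 2/4 satisfied · (4,6)X 1/1 satisfied
Row 5: (5,0)X 0/0 satisfied · (5,5)X 3/4 satisfied
Row 6: (6,3)O 0/0 satisfied · (6,5)X 2/2 satisfied · (6,6)X 2/2 satisfied
Unsatisfied: (0,6), (4,3) — 2 in total.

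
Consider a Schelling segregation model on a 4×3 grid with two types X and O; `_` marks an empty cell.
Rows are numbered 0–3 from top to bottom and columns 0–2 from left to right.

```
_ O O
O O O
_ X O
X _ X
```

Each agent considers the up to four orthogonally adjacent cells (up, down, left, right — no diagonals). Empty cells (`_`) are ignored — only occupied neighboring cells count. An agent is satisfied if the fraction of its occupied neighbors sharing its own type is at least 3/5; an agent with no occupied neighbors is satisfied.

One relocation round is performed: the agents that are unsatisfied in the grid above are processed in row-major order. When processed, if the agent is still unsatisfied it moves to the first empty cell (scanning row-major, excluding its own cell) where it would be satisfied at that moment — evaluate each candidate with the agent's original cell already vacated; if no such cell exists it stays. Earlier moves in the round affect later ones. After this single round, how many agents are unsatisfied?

0

Initially unsatisfied (in order): (2,1), (2,2), (3,2).
  (2,1) → (3,1).
  (2,2) → (0,0).
  (3,2): now satisfied by earlier moves; stays.
Resulting grid:
O O O
O O O
_ _ _
X X X
All satisfied now.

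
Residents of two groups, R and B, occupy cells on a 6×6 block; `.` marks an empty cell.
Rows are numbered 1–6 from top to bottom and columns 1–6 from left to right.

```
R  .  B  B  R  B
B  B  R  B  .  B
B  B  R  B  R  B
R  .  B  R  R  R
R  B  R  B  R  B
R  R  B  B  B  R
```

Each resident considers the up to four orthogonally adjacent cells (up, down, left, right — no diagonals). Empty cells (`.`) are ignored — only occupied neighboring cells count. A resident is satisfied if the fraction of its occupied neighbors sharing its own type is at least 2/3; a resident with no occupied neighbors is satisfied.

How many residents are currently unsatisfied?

Row 1: (1,1)R 0/1 unhappy · (1,3)B 1/2 unhappy · (1,4)B 2/3 ok · (1,5)R 0/2 unhappy · (1,6)B 1/2 unhappy
Row 2: (2,1)B 2/3 ok · (2,2)B 2/3 ok · (2,3)R 1/4 unhappy · (2,4)B 2/3 ok · (2,6)B 2/2 ok
Row 3: (3,1)B 2/3 ok · (3,2)B 2/3 ok · (3,3)R 1/4 unhappy · (3,4)B 1/4 unhappy · (3,5)R 1/3 unhappy · (3,6)B 1/3 unhappy
Row 4: (4,1)R 1/2 unhappy · (4,3)B 0/3 unhappy · (4,4)R 1/4 unhappy · (4,5)R 4/4 ok · (4,6)R 1/3 unhappy
Row 5: (5,1)R 2/3 ok · (5,2)B 0/3 unhappy · (5,3)R 0/4 unhappy · (5,4)B 1/4 unhappy · (5,5)R 1/4 unhappy · (5,6)B 0/3 unhappy
Row 6: (6,1)R 2/2 ok · (6,2)R 1/3 unhappy · (6,3)B 1/3 unhappy · (6,4)B 3/3 ok · (6,5)B 1/3 unhappy · (6,6)R 0/2 unhappy
Unsatisfied: (1,1), (1,3), (1,5), (1,6), (2,3), (3,3), (3,4), (3,5), (3,6), (4,1), (4,3), (4,4), (4,6), (5,2), (5,3), (5,4), (5,5), (5,6), (6,2), (6,3), (6,5), (6,6) — 22 in total.

22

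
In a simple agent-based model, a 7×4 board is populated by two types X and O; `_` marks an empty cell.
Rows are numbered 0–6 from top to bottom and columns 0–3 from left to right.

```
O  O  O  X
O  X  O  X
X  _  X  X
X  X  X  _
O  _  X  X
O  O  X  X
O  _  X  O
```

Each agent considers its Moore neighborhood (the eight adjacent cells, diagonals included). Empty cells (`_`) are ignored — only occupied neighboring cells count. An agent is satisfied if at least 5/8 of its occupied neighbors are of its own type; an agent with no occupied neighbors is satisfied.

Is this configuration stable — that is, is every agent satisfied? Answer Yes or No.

No

Row 0: (0,0)O 2/3 ok · (0,1)O 4/5 ok · (0,2)O 2/5 unhappy · (0,3)X 1/3 unhappy
Row 1: (1,0)O 2/4 unhappy · (1,1)X 2/7 unhappy · (1,2)O 2/7 unhappy · (1,3)X 3/5 unhappy
Row 2: (2,0)X 3/4 ok · (2,2)X 5/6 ok · (2,3)X 3/4 ok
Row 3: (3,0)X 2/3 ok · (3,1)X 5/6 ok · (3,2)X 5/5 ok
Row 4: (4,0)O 2/4 unhappy · (4,2)X 5/6 ok · (4,3)X 4/4 ok
Row 5: (5,0)O 3/3 ok · (5,1)O 3/6 unhappy · (5,2)X 4/6 ok · (5,3)X 4/5 ok
Row 6: (6,0)O 2/2 ok · (6,2)X 2/4 unhappy · (6,3)O 0/3 unhappy
For instance (0,2) has only 2/5 same-type neighbors, below 5/8.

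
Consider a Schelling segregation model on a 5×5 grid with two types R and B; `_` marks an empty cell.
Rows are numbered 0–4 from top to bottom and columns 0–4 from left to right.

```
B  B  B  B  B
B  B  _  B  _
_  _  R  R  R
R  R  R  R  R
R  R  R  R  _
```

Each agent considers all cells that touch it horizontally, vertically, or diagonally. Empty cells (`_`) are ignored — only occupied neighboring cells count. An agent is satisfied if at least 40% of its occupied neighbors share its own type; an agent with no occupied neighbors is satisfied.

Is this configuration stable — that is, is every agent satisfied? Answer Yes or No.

(0,0)B 3/3 ✓
(0,1)B 4/4 ✓
(0,2)B 4/4 ✓
(0,3)B 3/3 ✓
(0,4)B 2/2 ✓
(1,0)B 3/3 ✓
(1,1)B 4/5 ✓
(1,3)B 3/6 ✓
(2,2)R 4/6 ✓
(2,3)R 5/6 ✓
(2,4)R 3/4 ✓
(3,0)R 3/3 ✓
(3,1)R 6/6 ✓
(3,2)R 7/7 ✓
(3,3)R 7/7 ✓
(3,4)R 4/4 ✓
(4,0)R 3/3 ✓
(4,1)R 5/5 ✓
(4,2)R 5/5 ✓
(4,3)R 4/4 ✓
All meet the threshold, so the configuration is stable.

Yes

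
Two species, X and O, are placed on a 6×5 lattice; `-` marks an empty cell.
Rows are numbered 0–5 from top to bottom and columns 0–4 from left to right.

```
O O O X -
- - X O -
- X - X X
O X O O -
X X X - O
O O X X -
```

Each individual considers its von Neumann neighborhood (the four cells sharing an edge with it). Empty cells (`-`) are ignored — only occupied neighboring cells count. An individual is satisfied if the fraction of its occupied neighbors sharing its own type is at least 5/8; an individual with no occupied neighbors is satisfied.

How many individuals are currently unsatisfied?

12

(0,0)O 1/1 satisfied
(0,1)O 2/2 satisfied
(0,2)O 1/3 not
(0,3)X 0/2 not
(1,2)X 0/2 not
(1,3)O 0/3 not
(2,1)X 1/1 satisfied
(2,3)X 1/3 not
(2,4)X 1/1 satisfied
(3,0)O 0/2 not
(3,1)X 2/4 not
(3,2)O 1/3 not
(3,3)O 1/2 not
(4,0)X 1/3 not
(4,1)X 3/4 satisfied
(4,2)X 2/3 satisfied
(4,4)O 0/0 satisfied
(5,0)O 1/2 not
(5,1)O 1/3 not
(5,2)X 2/3 satisfied
(5,3)X 1/1 satisfied
Unsatisfied: (0,2), (0,3), (1,2), (1,3), (2,3), (3,0), (3,1), (3,2), (3,3), (4,0), (5,0), (5,1) — 12 in total.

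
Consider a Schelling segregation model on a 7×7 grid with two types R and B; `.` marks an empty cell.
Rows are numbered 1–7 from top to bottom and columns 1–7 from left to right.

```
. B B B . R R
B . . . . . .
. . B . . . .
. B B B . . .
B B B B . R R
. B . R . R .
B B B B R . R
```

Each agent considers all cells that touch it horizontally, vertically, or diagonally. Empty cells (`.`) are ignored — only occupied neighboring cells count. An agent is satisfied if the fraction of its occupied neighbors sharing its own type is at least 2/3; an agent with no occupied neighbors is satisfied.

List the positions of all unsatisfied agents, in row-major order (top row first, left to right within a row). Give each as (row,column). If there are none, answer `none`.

(1,2)B 2/2 ✓
(1,3)B 2/2 ✓
(1,4)B 1/1 ✓
(1,6)R 1/1 ✓
(1,7)R 1/1 ✓
(2,1)B 1/1 ✓
(3,3)B 3/3 ✓
(4,2)B 5/5 ✓
(4,3)B 6/6 ✓
(4,4)B 4/4 ✓
(5,1)B 3/3 ✓
(5,2)B 5/5 ✓
(5,3)B 6/7 ✓
(5,4)B 3/4 ✓
(5,6)R 2/2 ✓
(5,7)R 2/2 ✓
(6,2)B 6/6 ✓
(6,4)R 1/5 ✗
(6,6)R 4/4 ✓
(7,1)B 2/2 ✓
(7,2)B 3/3 ✓
(7,3)B 3/4 ✓
(7,4)B 1/3 ✗
(7,5)R 2/3 ✓
(7,7)R 1/1 ✓

(6,4), (7,4)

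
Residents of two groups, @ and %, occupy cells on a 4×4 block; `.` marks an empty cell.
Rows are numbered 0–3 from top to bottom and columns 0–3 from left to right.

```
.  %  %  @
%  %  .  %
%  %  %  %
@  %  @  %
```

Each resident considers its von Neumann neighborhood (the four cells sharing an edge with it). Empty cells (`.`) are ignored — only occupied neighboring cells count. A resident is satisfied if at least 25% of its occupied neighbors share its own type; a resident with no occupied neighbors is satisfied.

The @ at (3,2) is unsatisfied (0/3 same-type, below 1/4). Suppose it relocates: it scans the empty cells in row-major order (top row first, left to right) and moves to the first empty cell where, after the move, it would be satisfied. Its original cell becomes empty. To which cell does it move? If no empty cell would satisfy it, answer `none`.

Vacating (3,2). Empty cells in order:
  (0,0): 0/2 same-type → still unsatisfied.
  (1,2): 0/4 same-type → still unsatisfied.

none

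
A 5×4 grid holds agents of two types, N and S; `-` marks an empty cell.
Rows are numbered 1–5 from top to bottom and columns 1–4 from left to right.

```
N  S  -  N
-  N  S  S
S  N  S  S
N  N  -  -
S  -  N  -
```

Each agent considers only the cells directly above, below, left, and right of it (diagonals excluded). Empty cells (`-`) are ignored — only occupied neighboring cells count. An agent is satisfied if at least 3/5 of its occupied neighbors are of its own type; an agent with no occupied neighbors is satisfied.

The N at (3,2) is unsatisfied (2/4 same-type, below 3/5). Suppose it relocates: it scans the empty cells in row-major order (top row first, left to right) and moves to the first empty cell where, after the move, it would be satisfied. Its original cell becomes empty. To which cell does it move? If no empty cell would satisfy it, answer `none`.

Vacating (3,2). Empty cells in order:
  (1,3): 1/3 same-type → still unsatisfied.
  (2,1): 2/3 same-type → satisfied — stop here.

(2,1)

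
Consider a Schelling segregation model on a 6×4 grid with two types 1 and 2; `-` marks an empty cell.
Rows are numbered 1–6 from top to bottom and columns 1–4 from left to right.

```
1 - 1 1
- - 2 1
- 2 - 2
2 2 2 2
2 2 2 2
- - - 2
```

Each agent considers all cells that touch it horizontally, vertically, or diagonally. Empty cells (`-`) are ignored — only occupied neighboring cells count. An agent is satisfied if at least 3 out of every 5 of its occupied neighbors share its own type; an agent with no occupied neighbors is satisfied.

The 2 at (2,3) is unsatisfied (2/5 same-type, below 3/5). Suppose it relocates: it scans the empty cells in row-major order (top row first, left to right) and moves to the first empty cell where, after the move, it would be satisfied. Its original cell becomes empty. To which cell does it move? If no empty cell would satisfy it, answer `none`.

(3,1)

Vacating (2,3). Empty cells in order:
  (1,2): 0/2 same-type → still unsatisfied.
  (2,1): 1/2 same-type → still unsatisfied.
  (2,2): 1/3 same-type → still unsatisfied.
  (3,1): 3/3 same-type → satisfied — stop here.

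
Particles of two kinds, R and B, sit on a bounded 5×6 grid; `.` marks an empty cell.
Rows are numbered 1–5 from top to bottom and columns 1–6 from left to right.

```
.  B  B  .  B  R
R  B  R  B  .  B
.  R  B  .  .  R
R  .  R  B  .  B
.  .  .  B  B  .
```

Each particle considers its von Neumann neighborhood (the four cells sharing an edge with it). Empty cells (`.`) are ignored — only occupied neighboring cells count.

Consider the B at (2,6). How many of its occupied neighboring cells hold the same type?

0

Occupied neighbors of (2,6): (1,6)=R, (3,6)=R.
Same type (B): 0 of 2.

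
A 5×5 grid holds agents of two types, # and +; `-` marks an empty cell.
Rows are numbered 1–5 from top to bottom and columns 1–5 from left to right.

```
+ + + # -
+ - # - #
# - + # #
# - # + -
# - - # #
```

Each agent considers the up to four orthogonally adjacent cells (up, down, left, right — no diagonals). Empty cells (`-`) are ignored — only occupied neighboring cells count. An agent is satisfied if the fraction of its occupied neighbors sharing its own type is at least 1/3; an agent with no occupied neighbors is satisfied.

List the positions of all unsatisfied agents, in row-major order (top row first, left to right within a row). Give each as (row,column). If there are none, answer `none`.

(1,4), (2,3), (3,3), (4,3), (4,4)

(1,1)+ 2/2 ok
(1,2)+ 2/2 ok
(1,3)+ 1/3 ok
(1,4)# 0/1 unhappy
(2,1)+ 1/2 ok
(2,3)# 0/2 unhappy
(2,5)# 1/1 ok
(3,1)# 1/2 ok
(3,3)+ 0/3 unhappy
(3,4)# 1/3 ok
(3,5)# 2/2 ok
(4,1)# 2/2 ok
(4,3)# 0/2 unhappy
(4,4)+ 0/3 unhappy
(5,1)# 1/1 ok
(5,4)# 1/2 ok
(5,5)# 1/1 ok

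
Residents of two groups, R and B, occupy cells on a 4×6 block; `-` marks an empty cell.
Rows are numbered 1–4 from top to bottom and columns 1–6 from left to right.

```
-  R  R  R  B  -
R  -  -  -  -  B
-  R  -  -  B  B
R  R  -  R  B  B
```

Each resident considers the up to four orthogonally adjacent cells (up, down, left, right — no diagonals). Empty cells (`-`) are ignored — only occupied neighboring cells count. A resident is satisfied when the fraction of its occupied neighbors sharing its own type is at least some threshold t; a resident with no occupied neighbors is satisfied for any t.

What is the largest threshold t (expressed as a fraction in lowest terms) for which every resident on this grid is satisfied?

0/1

Row 1: (1,2)R 1/1 · (1,3)R 2/2 · (1,4)R 1/2 · (1,5)B 0/1
Row 2: (2,1)R — no occupied neighbors · (2,6)B 1/1
Row 3: (3,2)R 1/1 · (3,5)B 2/2 · (3,6)B 3/3
Row 4: (4,1)R 1/1 · (4,2)R 2/2 · (4,4)R 0/1 · (4,5)B 2/3 · (4,6)B 2/2
The smallest same-type fraction is 0/1 at (1,5), which reduces to 0/1. Any threshold above that leaves this resident unsatisfied.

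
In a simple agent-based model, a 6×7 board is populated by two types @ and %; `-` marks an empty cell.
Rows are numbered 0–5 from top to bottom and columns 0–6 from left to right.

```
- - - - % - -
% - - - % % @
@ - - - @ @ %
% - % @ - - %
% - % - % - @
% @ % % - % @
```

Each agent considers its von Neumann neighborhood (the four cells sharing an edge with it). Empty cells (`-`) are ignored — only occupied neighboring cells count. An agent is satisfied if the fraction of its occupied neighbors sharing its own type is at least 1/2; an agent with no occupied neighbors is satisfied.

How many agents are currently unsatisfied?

Row 0: (0,4)% 1/1 ✓
Row 1: (1,0)% 0/1 ✗ · (1,4)% 2/3 ✓ · (1,5)% 1/3 ✗ · (1,6)@ 0/2 ✗
Row 2: (2,0)@ 0/2 ✗ · (2,4)@ 1/2 ✓ · (2,5)@ 1/3 ✗ · (2,6)% 1/3 ✗
Row 3: (3,0)% 1/2 ✓ · (3,2)% 1/2 ✓ · (3,3)@ 0/1 ✗ · (3,6)% 1/2 ✓
Row 4: (4,0)% 2/2 ✓ · (4,2)% 2/2 ✓ · (4,4)% 0/0 ✓ · (4,6)@ 1/2 ✓
Row 5: (5,0)% 1/2 ✓ · (5,1)@ 0/2 ✗ · (5,2)% 2/3 ✓ · (5,3)% 1/1 ✓ · (5,5)% 0/1 ✗ · (5,6)@ 1/2 ✓
Unsatisfied: (1,0), (1,5), (1,6), (2,0), (2,5), (2,6), (3,3), (5,1), (5,5) — 9 in total.

9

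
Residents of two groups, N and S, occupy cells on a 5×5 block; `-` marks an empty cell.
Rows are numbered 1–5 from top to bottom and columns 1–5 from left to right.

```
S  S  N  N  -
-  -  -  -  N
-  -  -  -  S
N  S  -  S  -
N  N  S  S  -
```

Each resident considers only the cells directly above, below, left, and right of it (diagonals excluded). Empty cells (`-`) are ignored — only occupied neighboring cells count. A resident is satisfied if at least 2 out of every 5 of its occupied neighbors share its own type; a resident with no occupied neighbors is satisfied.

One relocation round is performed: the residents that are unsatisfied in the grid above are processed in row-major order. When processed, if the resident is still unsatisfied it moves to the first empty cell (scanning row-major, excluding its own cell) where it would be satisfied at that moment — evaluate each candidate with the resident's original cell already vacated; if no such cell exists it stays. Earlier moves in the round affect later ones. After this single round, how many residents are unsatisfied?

0

Initially unsatisfied (in order): (2,5), (3,5), (4,2), (5,2).
  (2,5) → (1,5).
  (3,5): now satisfied by earlier moves; stays.
  (4,2) → (2,1).
  (5,2): now satisfied by earlier moves; stays.
Resulting grid:
S S N N N
S - - - -
- - - - S
N - - S -
N N S S -
All satisfied now.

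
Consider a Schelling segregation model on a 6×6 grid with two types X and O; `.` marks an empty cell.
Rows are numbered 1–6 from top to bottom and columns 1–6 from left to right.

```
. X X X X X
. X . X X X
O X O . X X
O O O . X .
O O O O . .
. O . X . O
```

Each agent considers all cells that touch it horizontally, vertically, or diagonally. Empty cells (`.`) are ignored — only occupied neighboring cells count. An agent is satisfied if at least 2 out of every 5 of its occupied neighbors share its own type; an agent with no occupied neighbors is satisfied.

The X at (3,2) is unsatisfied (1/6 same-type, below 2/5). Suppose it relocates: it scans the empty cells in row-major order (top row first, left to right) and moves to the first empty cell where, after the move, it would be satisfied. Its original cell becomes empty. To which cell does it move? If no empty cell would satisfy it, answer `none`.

(1,1)

Vacating (3,2). Empty cells in order:
  (1,1): 2/2 same-type → satisfied — stop here.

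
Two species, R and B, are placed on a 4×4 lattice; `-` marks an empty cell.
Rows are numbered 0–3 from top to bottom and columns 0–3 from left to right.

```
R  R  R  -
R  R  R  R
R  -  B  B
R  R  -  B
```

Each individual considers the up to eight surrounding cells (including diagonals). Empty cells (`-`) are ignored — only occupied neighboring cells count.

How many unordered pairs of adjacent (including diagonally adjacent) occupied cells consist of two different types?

Scan each occupied cell's neighbors to the right and below (and the two forward diagonals) so each pair is counted once.
From row 0: 0 unlike of 10 pairs (running 0/10).
From row 1: 5 unlike of 10 pairs (running 5/20).
From row 2: 1 unlike of 6 pairs (running 6/26).
From row 3: 0 unlike of 1 pairs (running 6/27).
Total adjacent occupied pairs: 27; unlike-type pairs: 6.

6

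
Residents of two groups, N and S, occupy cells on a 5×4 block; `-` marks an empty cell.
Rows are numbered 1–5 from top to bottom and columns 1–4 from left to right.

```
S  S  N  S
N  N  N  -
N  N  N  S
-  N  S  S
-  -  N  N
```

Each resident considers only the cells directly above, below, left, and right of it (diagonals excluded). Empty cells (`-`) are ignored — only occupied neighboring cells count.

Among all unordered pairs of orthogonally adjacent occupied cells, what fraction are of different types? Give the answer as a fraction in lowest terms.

9/22

Scan each occupied cell's neighbors to the right and below so each pair is counted once.
From row 1: 4 unlike of 6 pairs (running 4/6).
From row 2: 0 unlike of 5 pairs (running 4/11).
From row 3: 2 unlike of 6 pairs (running 6/17).
From row 4: 3 unlike of 4 pairs (running 9/21).
From row 5: 0 unlike of 1 pairs (running 9/22).
Total adjacent occupied pairs: 22; unlike-type pairs: 9.
9/22 is already in lowest terms.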